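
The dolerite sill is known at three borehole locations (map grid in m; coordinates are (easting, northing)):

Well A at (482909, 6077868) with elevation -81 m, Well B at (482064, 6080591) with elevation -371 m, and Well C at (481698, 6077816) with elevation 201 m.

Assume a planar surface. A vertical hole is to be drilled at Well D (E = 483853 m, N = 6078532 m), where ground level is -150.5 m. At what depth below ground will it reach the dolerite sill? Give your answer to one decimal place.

260.3 m

Let the plane be z = a·E + b·N + c.
Well B−Well A: −845a + 2723b = −290;  Well C−Well A: −1211a − 52b = 282.
Solving gives a = −0.225290312, b = −0.176412161.
Then c = -81 − a·482909 − b·6077868 = 1180923.55.
At (483853, 6078532): z_contact = −109007.39 − 1072326.96 + 1180923.55 = -410.81 m.
Depth below ground = -150.5 − (-410.81) = 260.3 m.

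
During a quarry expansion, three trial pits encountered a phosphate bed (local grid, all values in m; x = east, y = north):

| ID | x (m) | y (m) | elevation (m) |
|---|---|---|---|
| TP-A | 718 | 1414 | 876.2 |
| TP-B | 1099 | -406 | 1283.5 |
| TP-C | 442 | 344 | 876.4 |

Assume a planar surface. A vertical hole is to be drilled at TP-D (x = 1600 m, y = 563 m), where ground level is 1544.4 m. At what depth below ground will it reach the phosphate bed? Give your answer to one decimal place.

Two edge vectors: TP-A→TP-B = (381, -1820, 407.3), TP-A→TP-C = (-276, -1070, 0.2).
Normal n = (TP-A→TP-B) × (TP-A→TP-C) = (435447, -112491, -909990).
So ∂z/∂x = −n_x/n_z = 0.478518 and ∂z/∂y = −n_y/n_z = −0.123618.
Intercept c from TP-A: 876.2 − 343.58 + 174.80 = 707.42.
At (1600, 563): z_contact = 765.63 − 69.60 + 707.42 = 1403.45 m.
Depth below ground = 1544.4 − 1403.45 = 140.9 m.

140.9 m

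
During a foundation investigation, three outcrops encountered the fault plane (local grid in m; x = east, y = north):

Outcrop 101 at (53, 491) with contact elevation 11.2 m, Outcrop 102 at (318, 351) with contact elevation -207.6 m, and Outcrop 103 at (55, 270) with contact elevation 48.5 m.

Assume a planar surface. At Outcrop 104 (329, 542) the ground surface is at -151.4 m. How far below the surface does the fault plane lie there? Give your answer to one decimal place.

100.1 m

Two edge vectors: Outcrop 101→Outcrop 102 = (265, -140, -218.8), Outcrop 101→Outcrop 103 = (2, -221, 37.3).
Normal n = (Outcrop 101→Outcrop 102) × (Outcrop 101→Outcrop 103) = (-53576.8, -10322.1, -58285).
So ∂z/∂x = −n_x/n_z = −0.91922 and ∂z/∂y = −n_y/n_z = −0.17710.
Intercept c from Outcrop 101: 11.2 + 48.72 + 86.95 = 146.87.
At (329, 542): z_contact = −302.42 − 95.99 + 146.87 = -251.54 m.
Depth below ground = -151.4 − (-251.54) = 100.1 m.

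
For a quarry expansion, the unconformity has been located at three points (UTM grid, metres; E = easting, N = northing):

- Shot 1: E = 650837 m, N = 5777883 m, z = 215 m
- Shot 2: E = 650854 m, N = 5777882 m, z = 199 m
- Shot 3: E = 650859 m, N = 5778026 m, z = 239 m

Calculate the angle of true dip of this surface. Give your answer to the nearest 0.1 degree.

Two edge vectors: Shot 1→Shot 2 = (17, -1, -16), Shot 1→Shot 3 = (22, 143, 24).
Normal n = (Shot 1→Shot 2) × (Shot 1→Shot 3) = (2264, -760, 2453).
So ∂z/∂E = −n_x/n_z = −0.92295 and ∂z/∂N = −n_y/n_z = 0.30982.
Gradient magnitude |∇z| = √(a² + b²) = √(0.85184 + 0.09599) = 0.97357.
True dip = arctan(0.97357) = 44.2°, dipping toward ESE (azimuth ≈ 109°).

44.2°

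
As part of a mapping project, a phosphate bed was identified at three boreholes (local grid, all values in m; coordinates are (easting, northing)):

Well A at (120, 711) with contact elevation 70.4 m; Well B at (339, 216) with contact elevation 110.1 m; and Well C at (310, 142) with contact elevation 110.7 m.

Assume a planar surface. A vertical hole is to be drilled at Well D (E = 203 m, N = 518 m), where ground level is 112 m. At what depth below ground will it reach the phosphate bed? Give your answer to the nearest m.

26 m

Let the plane be z = a·E + b·N + c.
Well B−Well A: 219a − 495b = 39.7;  Well C−Well A: 190a − 569b = 40.3.
Solving gives a = 0.08641, b = −0.04197.
Then c = 70.4 − a·120 − b·711 = 89.87.
At (203, 518): z_contact = 17.5 − 21.7 + 89.87 = 85.7 m.
Depth below ground = 112 − 85.7 = 26 m.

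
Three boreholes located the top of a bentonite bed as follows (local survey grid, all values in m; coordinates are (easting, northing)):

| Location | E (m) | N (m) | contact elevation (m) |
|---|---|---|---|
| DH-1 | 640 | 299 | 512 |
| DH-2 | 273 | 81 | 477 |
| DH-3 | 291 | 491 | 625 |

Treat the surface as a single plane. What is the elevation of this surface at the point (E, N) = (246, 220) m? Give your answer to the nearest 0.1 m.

531.2 m

Two edge vectors: DH-1→DH-2 = (-367, -218, -35), DH-1→DH-3 = (-349, 192, 113).
Normal n = (DH-1→DH-2) × (DH-1→DH-3) = (-17914, 53686, -146546).
So ∂z/∂E = −n_x/n_z = −0.12224 and ∂z/∂N = −n_y/n_z = 0.36634.
Intercept c from DH-1: 512 + 78.23 − 109.54 = 480.70.
At (246, 220): z = −30.1 + 80.6 + 480.70 = 531.2 m.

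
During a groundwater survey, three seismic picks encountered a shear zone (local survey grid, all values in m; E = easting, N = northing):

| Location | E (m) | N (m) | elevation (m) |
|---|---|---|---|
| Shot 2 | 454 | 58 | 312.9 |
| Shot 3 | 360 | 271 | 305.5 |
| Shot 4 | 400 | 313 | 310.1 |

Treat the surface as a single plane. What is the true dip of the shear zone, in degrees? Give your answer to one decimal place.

5.9°

Let the plane be z = a·E + b·N + c.
Shot 3−Shot 2: −94a + 213b = −7.4;  Shot 4−Shot 2: −54a + 255b = −2.8.
Solving gives a = 0.10351, b = 0.01094.
Gradient magnitude |∇z| = √(a² + b²) = √(0.01071 + 0.00012) = 0.10409.
True dip = arctan(0.10409) = 5.9°, dipping toward W (azimuth ≈ 264°).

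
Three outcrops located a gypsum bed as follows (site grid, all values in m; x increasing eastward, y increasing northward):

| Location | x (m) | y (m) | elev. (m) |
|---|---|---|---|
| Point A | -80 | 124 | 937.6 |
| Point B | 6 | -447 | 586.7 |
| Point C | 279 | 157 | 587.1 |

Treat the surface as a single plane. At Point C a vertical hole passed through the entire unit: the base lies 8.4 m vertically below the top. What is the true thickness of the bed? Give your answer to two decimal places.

Let the plane be z = a·x + b·y + c.
Point B−Point A: 86a − 571b = −350.9;  Point C−Point A: 359a + 33b = −350.5.
Solving gives a = −1.01871, b = 0.46111.
|∇z| = √(a²+b²) = 1.11821, so dip δ = arctan(1.11821) = 48.19°.
True thickness = vertical thickness × cos δ = 8.4 × cos 48.19° = 5.60 m.

5.60 m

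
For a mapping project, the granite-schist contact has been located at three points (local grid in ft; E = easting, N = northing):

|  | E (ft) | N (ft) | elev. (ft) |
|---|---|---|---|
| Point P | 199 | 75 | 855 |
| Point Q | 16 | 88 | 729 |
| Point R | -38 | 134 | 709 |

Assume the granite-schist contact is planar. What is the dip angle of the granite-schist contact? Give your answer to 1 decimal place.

39.5°

Let the plane be z = a·E + b·N + c.
Point Q−Point P: −183a + 13b = −126;  Point R−Point P: −237a + 59b = −146.
Solving gives a = 0.71747, b = 0.40747.
Gradient magnitude |∇z| = √(a² + b²) = √(0.51476 + 0.16603) = 0.82510.
True dip = arctan(0.82510) = 39.5°, dipping toward WSW (azimuth ≈ 240°).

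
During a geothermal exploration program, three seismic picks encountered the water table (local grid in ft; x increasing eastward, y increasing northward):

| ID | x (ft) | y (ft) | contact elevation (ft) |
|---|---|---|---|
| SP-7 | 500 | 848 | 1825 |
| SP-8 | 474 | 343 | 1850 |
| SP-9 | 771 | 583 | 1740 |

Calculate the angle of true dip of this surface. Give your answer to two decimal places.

19.09°

Two edge vectors: SP-7→SP-8 = (-26, -505, 25), SP-7→SP-9 = (271, -265, -85).
Normal n = (SP-7→SP-8) × (SP-7→SP-9) = (49550, 4565, 143745).
So ∂z/∂x = −n_x/n_z = −0.34471 and ∂z/∂y = −n_y/n_z = −0.03176.
Gradient magnitude |∇z| = √(a² + b²) = √(0.11882 + 0.00101) = 0.34617.
True dip = arctan(0.34617) = 19.09°, dipping toward E (azimuth ≈ 085°).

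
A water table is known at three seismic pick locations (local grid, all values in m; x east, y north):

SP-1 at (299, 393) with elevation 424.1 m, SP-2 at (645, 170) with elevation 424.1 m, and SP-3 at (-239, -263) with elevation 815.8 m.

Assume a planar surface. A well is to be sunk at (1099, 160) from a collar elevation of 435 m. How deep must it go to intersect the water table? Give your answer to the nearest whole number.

121 m

Let the plane be z = a·x + b·y + c.
SP-2−SP-1: 346a − 223b = 0;  SP-3−SP-1: −538a − 656b = 391.7.
Solving gives a = −0.25176, b = −0.39063.
Then c = 424.1 − a·299 − b·393 = 652.89.
At (1099, 160): z_contact = −276.7 − 62.5 + 652.89 = 313.7 m.
Depth below ground = 435 − 313.7 = 121 m.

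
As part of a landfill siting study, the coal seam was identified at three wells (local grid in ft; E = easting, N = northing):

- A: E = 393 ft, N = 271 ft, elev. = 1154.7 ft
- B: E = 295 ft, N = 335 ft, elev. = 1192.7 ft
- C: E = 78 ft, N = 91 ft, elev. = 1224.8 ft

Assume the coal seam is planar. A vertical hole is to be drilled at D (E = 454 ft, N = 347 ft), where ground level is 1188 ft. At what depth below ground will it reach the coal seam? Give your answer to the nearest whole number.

Let the plane be z = a·E + b·N + c.
B−A: −98a + 64b = 38;  C−A: −315a − 180b = 70.1.
Solving gives a = −0.29964, b = 0.13493.
Then c = 1154.7 − a·393 − b·271 = 1235.89.
At (454, 347): z_contact = −136.0 + 46.8 + 1235.89 = 1146.7 ft.
Depth below ground = 1188 − 1146.7 = 41 ft.

41 ft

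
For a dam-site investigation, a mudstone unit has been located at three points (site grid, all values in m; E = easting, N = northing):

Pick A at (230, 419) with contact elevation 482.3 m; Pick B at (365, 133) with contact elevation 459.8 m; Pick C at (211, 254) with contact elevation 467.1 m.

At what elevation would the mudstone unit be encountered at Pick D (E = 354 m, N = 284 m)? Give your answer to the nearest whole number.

473 m

Let the plane be z = a·E + b·N + c.
Pick B−Pick A: 135a − 286b = −22.5;  Pick C−Pick A: −19a − 165b = −15.2.
Solving gives a = 0.02291, b = 0.08948.
Then c = 482.3 − a·230 − b·419 = 439.54.
At (354, 284): z = 8.1 + 25.4 + 439.54 = 473.1 m.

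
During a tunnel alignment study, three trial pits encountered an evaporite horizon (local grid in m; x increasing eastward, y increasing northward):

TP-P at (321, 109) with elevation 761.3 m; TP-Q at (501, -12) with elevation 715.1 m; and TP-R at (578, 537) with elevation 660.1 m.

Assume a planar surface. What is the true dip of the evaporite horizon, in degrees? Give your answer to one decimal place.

16.8°

Two edge vectors: TP-P→TP-Q = (180, -121, -46.2), TP-P→TP-R = (257, 428, -101.2).
Normal n = (TP-P→TP-Q) × (TP-P→TP-R) = (32018.8, 6342.6, 108137).
So ∂z/∂x = −n_x/n_z = −0.29609 and ∂z/∂y = −n_y/n_z = −0.05865.
Gradient magnitude |∇z| = √(a² + b²) = √(0.08767 + 0.00344) = 0.30185.
True dip = arctan(0.30185) = 16.8°, dipping toward E (azimuth ≈ 079°).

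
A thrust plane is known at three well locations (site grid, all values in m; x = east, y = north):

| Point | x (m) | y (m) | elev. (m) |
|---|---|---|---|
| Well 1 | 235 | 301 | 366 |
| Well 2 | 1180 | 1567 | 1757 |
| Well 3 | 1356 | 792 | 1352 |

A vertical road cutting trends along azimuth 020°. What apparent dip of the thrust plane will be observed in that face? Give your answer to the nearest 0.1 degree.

Two edge vectors: Well 1→Well 2 = (945, 1266, 1391), Well 1→Well 3 = (1121, 491, 986).
Normal n = (Well 1→Well 2) × (Well 1→Well 3) = (565295, 627541, -955191).
So ∂z/∂x = −n_x/n_z = 0.59181 and ∂z/∂y = −n_y/n_z = 0.65698.
Unit vector along 020° is (sin 20°, cos 20°) = (0.3420, 0.9397).
Slope in that direction = a·(0.3420) + b·(0.9397) = 0.81977.
Apparent dip = arctan|0.81977| = 39.3° (true dip is 41.5°, so apparent ≤ true as expected).

39.3°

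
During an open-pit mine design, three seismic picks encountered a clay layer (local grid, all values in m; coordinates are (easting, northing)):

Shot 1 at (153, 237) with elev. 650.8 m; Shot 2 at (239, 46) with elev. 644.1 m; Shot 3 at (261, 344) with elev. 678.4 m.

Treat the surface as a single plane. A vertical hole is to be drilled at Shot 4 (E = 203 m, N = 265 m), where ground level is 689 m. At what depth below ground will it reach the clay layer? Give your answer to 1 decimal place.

27.7 m

Let the plane be z = a·E + b·N + c.
Shot 2−Shot 1: 86a − 191b = −6.7;  Shot 3−Shot 1: 108a + 107b = 27.6.
Solving gives a = 0.15269, b = 0.10383.
Then c = 650.8 − a·153 − b·237 = 602.83.
At (203, 265): z_contact = 31.00 + 27.51 + 602.83 = 661.34 m.
Depth below ground = 689 − 661.34 = 27.7 m.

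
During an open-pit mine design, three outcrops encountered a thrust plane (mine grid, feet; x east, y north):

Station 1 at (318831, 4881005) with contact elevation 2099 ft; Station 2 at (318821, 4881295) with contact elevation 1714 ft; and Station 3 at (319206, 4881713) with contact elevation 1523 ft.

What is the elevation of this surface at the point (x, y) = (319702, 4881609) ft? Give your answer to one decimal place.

2109.7 ft

Let the plane be z = a·x + b·y + c.
Station 2−Station 1: −10a + 290b = −385;  Station 3−Station 1: 375a + 708b = −576.
Solving gives a = 0.911162911, b = −1.296166796.
Then c = 2099 − a·318831 − b·4881005 = 6038188.63.
At (319702, 4881609): z = 291300.6 − 6327379.5 + 6038188.63 = 2109.7 ft.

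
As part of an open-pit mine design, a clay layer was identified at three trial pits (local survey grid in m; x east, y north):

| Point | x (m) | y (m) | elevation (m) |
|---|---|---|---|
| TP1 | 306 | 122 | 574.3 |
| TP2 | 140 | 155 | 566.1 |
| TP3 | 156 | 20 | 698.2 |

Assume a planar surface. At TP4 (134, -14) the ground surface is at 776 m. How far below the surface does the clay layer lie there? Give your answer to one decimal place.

40.7 m

Let the plane be z = a·x + b·y + c.
TP2−TP1: −166a + 33b = −8.2;  TP3−TP1: −150a − 102b = 123.9.
Solving gives a = −0.14863, b = −0.99613.
Then c = 574.3 − a·306 − b·122 = 741.31.
At (134, -14): z_contact = −19.92 + 13.95 + 741.31 = 735.34 m.
Depth below ground = 776 − 735.34 = 40.7 m.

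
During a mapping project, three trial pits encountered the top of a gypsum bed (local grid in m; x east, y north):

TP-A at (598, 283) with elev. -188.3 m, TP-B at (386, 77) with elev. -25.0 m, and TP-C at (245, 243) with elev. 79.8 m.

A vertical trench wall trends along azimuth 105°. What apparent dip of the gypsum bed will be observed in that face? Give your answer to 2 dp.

Let the plane be z = a·x + b·y + c.
TP-B−TP-A: −212a − 206b = 163.3;  TP-C−TP-A: −353a − 40b = 268.1.
Solving gives a = −0.75807, b = −0.01257.
Unit vector along 105° is (sin 105°, cos 105°) = (0.9659, -0.2588).
Slope in that direction = a·(0.9659) + b·(-0.2588) = −0.72898.
Apparent dip = arctan|0.72898| = 36.09° (true dip is 37.2°, so apparent ≤ true as expected).

36.09°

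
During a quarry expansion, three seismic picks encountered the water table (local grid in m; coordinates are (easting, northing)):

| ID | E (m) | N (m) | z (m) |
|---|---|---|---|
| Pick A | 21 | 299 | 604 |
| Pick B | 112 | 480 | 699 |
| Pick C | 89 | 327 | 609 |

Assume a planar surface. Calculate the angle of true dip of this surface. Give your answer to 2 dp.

Two edge vectors: Pick A→Pick B = (91, 181, 95), Pick A→Pick C = (68, 28, 5).
Normal n = (Pick A→Pick B) × (Pick A→Pick C) = (-1755, 6005, -9760).
So ∂z/∂E = −n_x/n_z = −0.17982 and ∂z/∂N = −n_y/n_z = 0.61527.
Gradient magnitude |∇z| = √(a² + b²) = √(0.03233 + 0.37855) = 0.64100.
True dip = arctan(0.64100) = 32.66°, dipping toward SSE (azimuth ≈ 164°).

32.66°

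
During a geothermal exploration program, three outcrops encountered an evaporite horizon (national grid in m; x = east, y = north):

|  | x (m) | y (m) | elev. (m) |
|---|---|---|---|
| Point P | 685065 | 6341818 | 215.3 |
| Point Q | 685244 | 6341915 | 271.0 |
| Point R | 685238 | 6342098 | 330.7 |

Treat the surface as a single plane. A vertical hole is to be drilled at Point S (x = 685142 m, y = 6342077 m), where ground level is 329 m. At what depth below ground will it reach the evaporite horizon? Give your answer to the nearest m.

18 m

Two edge vectors: Point P→Point Q = (179, 97, 55.7), Point P→Point R = (173, 280, 115.4).
Normal n = (Point P→Point Q) × (Point P→Point R) = (-4402.2, -11020.5, 33339).
So ∂z/∂x = −n_x/n_z = 0.13204355 and ∂z/∂y = −n_y/n_z = 0.33055881.
Intercept c from Point P: 215.3 − 90458.42 − 2096343.78 = −2186586.90.
At (685142, 6342077): z_contact = 90468.6 + 2096429.4 − 2186586.90 = 311.1 m.
Depth below ground = 329 − 311.1 = 18 m.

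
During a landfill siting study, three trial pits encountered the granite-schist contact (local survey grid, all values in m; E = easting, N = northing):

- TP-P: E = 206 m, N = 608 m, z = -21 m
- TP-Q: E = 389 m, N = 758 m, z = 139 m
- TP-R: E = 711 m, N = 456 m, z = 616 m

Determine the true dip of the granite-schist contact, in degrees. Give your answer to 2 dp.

Two edge vectors: TP-P→TP-Q = (183, 150, 160), TP-P→TP-R = (505, -152, 637).
Normal n = (TP-P→TP-Q) × (TP-P→TP-R) = (119870, -35771, -103566).
So ∂z/∂E = −n_x/n_z = 1.15743 and ∂z/∂N = −n_y/n_z = −0.34539.
Gradient magnitude |∇z| = √(a² + b²) = √(1.33964 + 0.11930) = 1.20786.
True dip = arctan(1.20786) = 50.38°, dipping toward WNW (azimuth ≈ 287°).

50.38°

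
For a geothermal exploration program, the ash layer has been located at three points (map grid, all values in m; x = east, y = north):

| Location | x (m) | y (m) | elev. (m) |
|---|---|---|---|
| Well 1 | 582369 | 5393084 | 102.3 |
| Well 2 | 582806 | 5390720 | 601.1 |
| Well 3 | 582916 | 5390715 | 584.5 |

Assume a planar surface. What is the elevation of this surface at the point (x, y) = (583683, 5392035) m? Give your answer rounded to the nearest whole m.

142 m

Let the plane be z = a·x + b·y + c.
Well 2−Well 1: 437a − 2364b = 498.8;  Well 3−Well 1: 547a − 2369b = 482.2.
Solving gives a = −0.16185996, b = −0.24091912.
Then c = 102.3 − a·582369 − b·5393084 = 1393661.58.
At (583683, 5392035): z = −94474.9 − 1299044.3 + 1393661.58 = 142.3 m.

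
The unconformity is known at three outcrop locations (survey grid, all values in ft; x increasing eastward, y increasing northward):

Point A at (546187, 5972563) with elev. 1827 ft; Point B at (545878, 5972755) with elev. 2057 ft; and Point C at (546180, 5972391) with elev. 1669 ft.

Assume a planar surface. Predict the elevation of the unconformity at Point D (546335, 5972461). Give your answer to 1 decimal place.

1707.5 ft

Let the plane be z = a·x + b·y + c.
Point B−Point A: −309a + 192b = 230;  Point C−Point A: −7a − 172b = −158.
Solving gives a = −0.169272554, b = 0.925493650.
Then c = 1827 − a·546187 − b·5972563 = −5433287.67.
At (546335, 5972461): z = −92479.5 + 5527474.7 − 5433287.67 = 1707.5 ft.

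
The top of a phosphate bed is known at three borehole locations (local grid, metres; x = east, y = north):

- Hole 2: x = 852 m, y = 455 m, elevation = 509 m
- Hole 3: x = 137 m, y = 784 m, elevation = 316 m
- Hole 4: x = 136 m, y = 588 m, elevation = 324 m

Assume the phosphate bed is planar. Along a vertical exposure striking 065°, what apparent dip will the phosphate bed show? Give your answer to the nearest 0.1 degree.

11.8°

Two edge vectors: Hole 2→Hole 3 = (-715, 329, -193), Hole 2→Hole 4 = (-716, 133, -185).
Normal n = (Hole 2→Hole 3) × (Hole 2→Hole 4) = (-35196, 5913, 140469).
So ∂z/∂x = −n_x/n_z = 0.25056 and ∂z/∂y = −n_y/n_z = −0.04209.
Unit vector along 065° is (sin 65°, cos 65°) = (0.9063, 0.4226).
Slope in that direction = a·(0.9063) + b·(0.4226) = 0.20930.
Apparent dip = arctan|0.20930| = 11.8° (true dip is 14.3°, so apparent ≤ true as expected).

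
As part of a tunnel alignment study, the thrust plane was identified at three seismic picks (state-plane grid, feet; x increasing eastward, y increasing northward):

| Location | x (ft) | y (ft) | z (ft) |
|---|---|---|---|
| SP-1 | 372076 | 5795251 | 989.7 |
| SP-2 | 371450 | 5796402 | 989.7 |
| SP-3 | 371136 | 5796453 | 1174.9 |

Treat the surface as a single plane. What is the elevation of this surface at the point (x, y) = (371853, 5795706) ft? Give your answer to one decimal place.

Two edge vectors: SP-1→SP-2 = (-626, 1151, 0), SP-1→SP-3 = (-940, 1202, 185.2).
Normal n = (SP-1→SP-2) × (SP-1→SP-3) = (213165.2, 115935.2, 329488).
So ∂z/∂x = −n_x/n_z = −0.646958918 and ∂z/∂y = −n_y/n_z = −0.351864711.
Intercept c from SP-1: 989.7 + 240717.89 + 2039144.32 = 2280851.91.
At (371853, 5795706): z = −240573.6 − 2039304.4 + 2280851.91 = 973.9 ft.

973.9 ft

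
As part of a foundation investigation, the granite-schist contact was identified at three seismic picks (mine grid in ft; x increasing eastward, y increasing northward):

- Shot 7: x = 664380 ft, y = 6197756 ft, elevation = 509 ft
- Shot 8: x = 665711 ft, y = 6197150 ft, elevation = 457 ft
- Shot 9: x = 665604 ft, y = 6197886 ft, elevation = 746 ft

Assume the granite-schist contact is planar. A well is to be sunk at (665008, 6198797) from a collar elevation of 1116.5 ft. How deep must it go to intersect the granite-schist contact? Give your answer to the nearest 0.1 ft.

82.1 ft

Let the plane be z = a·x + b·y + c.
Shot 8−Shot 7: 1331a − 606b = −52;  Shot 9−Shot 7: 1224a + 130b = 237.
Solving gives a = 0.149612910, b = 0.414413833.
Then c = 509 − a·664380 − b·6197756 = −2667326.65.
At (665008, 6198797): z_contact = 99493.78 + 2568867.23 − 2667326.65 = 1034.36 ft.
Depth below ground = 1116.5 − 1034.36 = 82.1 ft.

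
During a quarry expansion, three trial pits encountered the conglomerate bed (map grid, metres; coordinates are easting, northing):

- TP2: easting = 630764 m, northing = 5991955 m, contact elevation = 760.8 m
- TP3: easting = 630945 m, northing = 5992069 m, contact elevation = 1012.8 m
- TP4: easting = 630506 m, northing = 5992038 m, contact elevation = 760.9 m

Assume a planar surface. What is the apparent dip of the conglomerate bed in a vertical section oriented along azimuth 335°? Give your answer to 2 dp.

Two edge vectors: TP2→TP3 = (181, 114, 252), TP2→TP4 = (-258, 83, 0.1).
Normal n = (TP2→TP3) × (TP2→TP4) = (-20904.6, -65034.1, 44435).
So ∂z/∂easting = −n_x/n_z = 0.47045 and ∂z/∂northing = −n_y/n_z = 1.46358.
Unit vector along 335° is (sin 335°, cos 335°) = (-0.4226, 0.9063).
Slope in that direction = a·(-0.4226) + b·(0.9063) = 1.12763.
Apparent dip = arctan|1.12763| = 48.43° (true dip is 57.0°, so apparent ≤ true as expected).

48.43°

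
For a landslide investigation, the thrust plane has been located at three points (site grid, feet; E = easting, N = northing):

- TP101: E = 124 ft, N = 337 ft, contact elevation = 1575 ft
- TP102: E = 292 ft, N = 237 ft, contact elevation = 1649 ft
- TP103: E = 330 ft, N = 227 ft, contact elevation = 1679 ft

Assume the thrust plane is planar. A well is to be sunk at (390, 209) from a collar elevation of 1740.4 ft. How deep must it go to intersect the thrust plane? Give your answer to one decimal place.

Let the plane be z = a·E + b·N + c.
TP102−TP101: 168a − 100b = 74;  TP103−TP101: 206a − 110b = 104.
Solving gives a = 1.06604, b = 1.05094.
Then c = 1575 − a·124 − b·337 = 1088.64.
At (390, 209): z_contact = 415.75 + 219.65 + 1088.64 = 1724.05 ft.
Depth below ground = 1740.4 − 1724.05 = 16.4 ft.

16.4 ft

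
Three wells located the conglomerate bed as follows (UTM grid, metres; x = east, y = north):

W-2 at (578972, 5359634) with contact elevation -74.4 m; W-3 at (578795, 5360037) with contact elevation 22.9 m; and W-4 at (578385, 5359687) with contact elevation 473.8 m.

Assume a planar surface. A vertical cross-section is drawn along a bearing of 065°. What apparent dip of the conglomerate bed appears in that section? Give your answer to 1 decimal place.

43.1°

Let the plane be z = a·x + b·y + c.
W-3−W-2: −177a + 403b = 97.3;  W-4−W-2: −587a + 53b = 548.2.
Solving gives a = −0.94977, b = −0.17570.
Unit vector along 065° is (sin 65°, cos 65°) = (0.9063, 0.4226).
Slope in that direction = a·(0.9063) + b·(0.4226) = −0.93504.
Apparent dip = arctan|0.93504| = 43.1° (true dip is 44.0°, so apparent ≤ true as expected).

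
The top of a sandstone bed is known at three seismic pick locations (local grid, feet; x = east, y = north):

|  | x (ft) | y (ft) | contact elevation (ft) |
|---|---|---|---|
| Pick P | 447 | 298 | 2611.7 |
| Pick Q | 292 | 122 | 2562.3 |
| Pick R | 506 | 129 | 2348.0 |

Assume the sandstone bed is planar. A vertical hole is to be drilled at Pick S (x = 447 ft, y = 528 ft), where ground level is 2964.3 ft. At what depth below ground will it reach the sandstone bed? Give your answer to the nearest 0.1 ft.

77.3 ft

Two edge vectors: Pick P→Pick Q = (-155, -176, -49.4), Pick P→Pick R = (59, -169, -263.7).
Normal n = (Pick P→Pick Q) × (Pick P→Pick R) = (38062.6, -43788.1, 36579).
So ∂z/∂x = −n_x/n_z = −1.04056 and ∂z/∂y = −n_y/n_z = 1.19708.
Intercept c from Pick P: 2611.7 + 465.13 − 356.73 = 2720.10.
At (447, 528): z_contact = −465.13 + 632.06 + 2720.10 = 2887.03 ft.
Depth below ground = 2964.3 − 2887.03 = 77.3 ft.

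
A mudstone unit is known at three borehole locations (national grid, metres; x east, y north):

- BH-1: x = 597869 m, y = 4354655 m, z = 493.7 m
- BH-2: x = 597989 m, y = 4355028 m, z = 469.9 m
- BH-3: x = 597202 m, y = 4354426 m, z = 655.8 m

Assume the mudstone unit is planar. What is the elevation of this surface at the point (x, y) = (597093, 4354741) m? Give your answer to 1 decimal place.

Two edge vectors: BH-1→BH-2 = (120, 373, -23.8), BH-1→BH-3 = (-667, -229, 162.1).
Normal n = (BH-1→BH-2) × (BH-1→BH-3) = (55013.1, -3577.4, 221311).
So ∂z/∂x = −n_x/n_z = −0.248578245 and ∂z/∂y = −n_y/n_z = 0.016164583.
Intercept c from BH-1: 493.7 + 148617.23 − 70391.18 = 78719.75.
At (597093, 4354741): z = −148424.3 + 70392.6 + 78719.75 = 688.0 m.

688.0 m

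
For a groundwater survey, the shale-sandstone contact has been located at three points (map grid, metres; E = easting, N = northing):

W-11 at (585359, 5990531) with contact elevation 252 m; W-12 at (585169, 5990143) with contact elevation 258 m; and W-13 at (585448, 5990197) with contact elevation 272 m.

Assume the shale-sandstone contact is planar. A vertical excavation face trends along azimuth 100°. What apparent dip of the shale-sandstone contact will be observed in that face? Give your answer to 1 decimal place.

Let the plane be z = a·E + b·N + c.
W-12−W-11: −190a − 388b = 6;  W-13−W-11: 89a − 334b = 20.
Solving gives a = 0.05874, b = −0.04423.
Unit vector along 100° is (sin 100°, cos 100°) = (0.9848, -0.1736).
Slope in that direction = a·(0.9848) + b·(-0.1736) = 0.06553.
Apparent dip = arctan|0.06553| = 3.7° (true dip is 4.2°, so apparent ≤ true as expected).

3.7°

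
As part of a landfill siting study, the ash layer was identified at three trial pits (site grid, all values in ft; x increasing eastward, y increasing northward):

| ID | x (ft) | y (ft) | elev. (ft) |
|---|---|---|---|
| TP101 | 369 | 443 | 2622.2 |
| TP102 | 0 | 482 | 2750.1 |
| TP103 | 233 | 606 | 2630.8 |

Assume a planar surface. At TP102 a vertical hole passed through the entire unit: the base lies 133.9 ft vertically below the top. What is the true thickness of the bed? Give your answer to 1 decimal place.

Let the plane be z = a·x + b·y + c.
TP102−TP101: −369a + 39b = 127.9;  TP103−TP101: −136a + 163b = 8.6.
Solving gives a = −0.37402, b = −0.25930.
|∇z| = √(a²+b²) = 0.45511, so dip δ = arctan(0.45511) = 24.47°.
True thickness = vertical thickness × cos δ = 133.9 × cos 24.47° = 121.9 ft.

121.9 ft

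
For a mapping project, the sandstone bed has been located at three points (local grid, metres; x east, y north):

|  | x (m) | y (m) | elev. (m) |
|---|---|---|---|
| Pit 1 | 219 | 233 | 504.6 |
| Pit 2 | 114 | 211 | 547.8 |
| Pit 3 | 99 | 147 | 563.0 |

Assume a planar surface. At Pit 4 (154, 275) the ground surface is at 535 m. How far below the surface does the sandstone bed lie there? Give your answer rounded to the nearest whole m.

Let the plane be z = a·x + b·y + c.
Pit 2−Pit 1: −105a − 22b = 43.2;  Pit 3−Pit 1: −120a − 86b = 58.4.
Solving gives a = −0.38034, b = −0.14836.
Then c = 504.6 − a·219 − b·233 = 622.46.
At (154, 275): z_contact = −58.6 − 40.8 + 622.46 = 523.1 m.
Depth below ground = 535 − 523.1 = 12 m.

12 m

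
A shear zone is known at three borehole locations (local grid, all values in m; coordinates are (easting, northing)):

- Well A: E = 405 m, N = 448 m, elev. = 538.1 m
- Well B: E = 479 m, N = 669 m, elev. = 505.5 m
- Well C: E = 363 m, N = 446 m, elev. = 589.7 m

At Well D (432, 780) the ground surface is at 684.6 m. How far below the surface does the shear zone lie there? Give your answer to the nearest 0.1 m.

Let the plane be z = a·E + b·N + c.
Well B−Well A: 74a + 221b = −32.6;  Well C−Well A: −42a − 2b = 51.6.
Solving gives a = −1.24134, b = 0.26814.
Then c = 538.1 − a·405 − b·448 = 920.72.
At (432, 780): z_contact = −536.26 + 209.15 + 920.72 = 593.61 m.
Depth below ground = 684.6 − 593.61 = 91.0 m.

91.0 m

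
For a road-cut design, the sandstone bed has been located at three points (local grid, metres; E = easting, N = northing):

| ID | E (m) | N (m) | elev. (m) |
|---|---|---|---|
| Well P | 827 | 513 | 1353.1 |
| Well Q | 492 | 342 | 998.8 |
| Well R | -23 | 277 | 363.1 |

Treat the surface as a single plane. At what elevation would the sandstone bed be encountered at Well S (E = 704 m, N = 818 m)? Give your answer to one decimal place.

1053.8 m

Two edge vectors: Well P→Well Q = (-335, -171, -354.3), Well P→Well R = (-850, -236, -990).
Normal n = (Well P→Well Q) × (Well P→Well R) = (85675.2, -30495, -66290).
So ∂z/∂E = −n_x/n_z = 1.29243 and ∂z/∂N = −n_y/n_z = −0.46002.
Intercept c from Well P: 1353.1 − 1068.84 + 235.99 = 520.25.
At (704, 818): z = 909.9 − 376.3 + 520.25 = 1053.8 m.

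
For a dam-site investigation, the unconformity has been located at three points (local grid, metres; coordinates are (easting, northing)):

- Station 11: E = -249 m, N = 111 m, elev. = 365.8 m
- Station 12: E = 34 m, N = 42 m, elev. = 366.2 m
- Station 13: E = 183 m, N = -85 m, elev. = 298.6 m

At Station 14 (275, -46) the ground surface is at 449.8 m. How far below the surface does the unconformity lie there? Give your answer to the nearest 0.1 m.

105.1 m

Two edge vectors: Station 11→Station 12 = (283, -69, 0.4), Station 11→Station 13 = (432, -196, -67.2).
Normal n = (Station 11→Station 12) × (Station 11→Station 13) = (4715.2, 19190.4, -25660).
So ∂z/∂E = −n_x/n_z = 0.18376 and ∂z/∂N = −n_y/n_z = 0.74787.
Intercept c from Station 11: 365.8 + 45.76 − 83.01 = 328.54.
At (275, -46): z_contact = 50.53 − 34.40 + 328.54 = 344.67 m.
Depth below ground = 449.8 − 344.67 = 105.1 m.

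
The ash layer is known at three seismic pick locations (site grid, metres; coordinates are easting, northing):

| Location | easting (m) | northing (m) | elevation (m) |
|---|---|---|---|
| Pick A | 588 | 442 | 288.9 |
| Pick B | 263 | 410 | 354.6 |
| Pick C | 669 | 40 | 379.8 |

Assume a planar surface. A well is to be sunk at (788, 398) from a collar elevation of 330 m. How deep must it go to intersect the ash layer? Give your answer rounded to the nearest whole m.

65 m

Two edge vectors: Pick A→Pick B = (-325, -32, 65.7), Pick A→Pick C = (81, -402, 90.9).
Normal n = (Pick A→Pick B) × (Pick A→Pick C) = (23502.6, 34864.2, 133242).
So ∂z/∂easting = −n_x/n_z = −0.17639 and ∂z/∂northing = −n_y/n_z = −0.26166.
Intercept c from Pick A: 288.9 + 103.72 + 115.65 = 508.27.
At (788, 398): z_contact = −139.0 − 104.1 + 508.27 = 265.1 m.
Depth below ground = 330 − 265.1 = 65 m.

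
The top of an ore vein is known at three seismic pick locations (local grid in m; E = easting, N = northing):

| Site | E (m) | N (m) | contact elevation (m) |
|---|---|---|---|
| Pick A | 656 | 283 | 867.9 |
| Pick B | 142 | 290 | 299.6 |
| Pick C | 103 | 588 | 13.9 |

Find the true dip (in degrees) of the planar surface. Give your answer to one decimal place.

Let the plane be z = a·E + b·N + c.
Pick B−Pick A: −514a + 7b = −568.3;  Pick C−Pick A: −553a + 305b = −854.
Solving gives a = 1.09454, b = −0.81548.
Gradient magnitude |∇z| = √(a² + b²) = √(1.19801 + 0.66501) = 1.36492.
True dip = arctan(1.36492) = 53.8°, dipping toward NW (azimuth ≈ 307°).

53.8°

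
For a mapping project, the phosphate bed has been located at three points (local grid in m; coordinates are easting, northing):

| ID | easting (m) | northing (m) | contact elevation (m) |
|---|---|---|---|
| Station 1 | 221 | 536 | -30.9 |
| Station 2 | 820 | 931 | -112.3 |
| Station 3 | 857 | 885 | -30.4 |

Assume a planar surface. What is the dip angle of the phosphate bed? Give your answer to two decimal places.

Two edge vectors: Station 1→Station 2 = (599, 395, -81.4), Station 1→Station 3 = (636, 349, 0.5).
Normal n = (Station 1→Station 2) × (Station 1→Station 3) = (28606.1, -52069.9, -42169).
So ∂z/∂easting = −n_x/n_z = 0.67837 and ∂z/∂northing = −n_y/n_z = −1.23479.
Gradient magnitude |∇z| = √(a² + b²) = √(0.46018 + 1.52471) = 1.40886.
True dip = arctan(1.40886) = 54.63°, dipping toward NNW (azimuth ≈ 331°).

54.63°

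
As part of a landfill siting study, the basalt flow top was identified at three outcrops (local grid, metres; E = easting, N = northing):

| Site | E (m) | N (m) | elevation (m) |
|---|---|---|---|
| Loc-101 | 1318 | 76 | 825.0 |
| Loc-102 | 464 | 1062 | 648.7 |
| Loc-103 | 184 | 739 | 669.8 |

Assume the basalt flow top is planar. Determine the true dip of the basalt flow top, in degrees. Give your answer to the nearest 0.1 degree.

7.9°

Two edge vectors: Loc-101→Loc-102 = (-854, 986, -176.3), Loc-101→Loc-103 = (-1134, 663, -155.2).
Normal n = (Loc-101→Loc-102) × (Loc-101→Loc-103) = (-36140.3, 67383.4, 551922).
So ∂z/∂E = −n_x/n_z = 0.06548 and ∂z/∂N = −n_y/n_z = −0.12209.
Gradient magnitude |∇z| = √(a² + b²) = √(0.00429 + 0.01491) = 0.13854.
True dip = arctan(0.13854) = 7.9°, dipping toward NNW (azimuth ≈ 332°).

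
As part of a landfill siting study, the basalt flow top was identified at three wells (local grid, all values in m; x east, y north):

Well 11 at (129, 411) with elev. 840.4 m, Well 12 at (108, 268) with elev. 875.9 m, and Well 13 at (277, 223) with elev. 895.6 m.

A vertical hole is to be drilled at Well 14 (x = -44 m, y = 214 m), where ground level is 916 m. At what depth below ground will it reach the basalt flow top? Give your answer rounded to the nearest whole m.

Two edge vectors: Well 11→Well 12 = (-21, -143, 35.5), Well 11→Well 13 = (148, -188, 55.2).
Normal n = (Well 11→Well 12) × (Well 11→Well 13) = (-1219.6, 6413.2, 25112).
So ∂z/∂x = −n_x/n_z = 0.04857 and ∂z/∂y = −n_y/n_z = −0.25538.
Intercept c from Well 11: 840.4 − 6.27 + 104.96 = 939.10.
At (-44, 214): z_contact = −2.1 − 54.7 + 939.10 = 882.3 m.
Depth below ground = 916 − 882.3 = 34 m.

34 m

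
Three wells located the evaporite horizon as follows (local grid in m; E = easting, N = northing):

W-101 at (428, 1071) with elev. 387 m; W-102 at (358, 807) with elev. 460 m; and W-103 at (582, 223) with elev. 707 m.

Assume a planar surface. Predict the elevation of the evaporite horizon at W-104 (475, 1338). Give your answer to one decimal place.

307.8 m

Let the plane be z = a·E + b·N + c.
W-102−W-101: −70a − 264b = 73;  W-103−W-101: 154a − 848b = 320.
Solving gives a = 0.225724, b = −0.336366.
Then c = 387 − a·428 − b·1071 = 650.64.
At (475, 1338): z = 107.2 − 450.1 + 650.64 = 307.8 m.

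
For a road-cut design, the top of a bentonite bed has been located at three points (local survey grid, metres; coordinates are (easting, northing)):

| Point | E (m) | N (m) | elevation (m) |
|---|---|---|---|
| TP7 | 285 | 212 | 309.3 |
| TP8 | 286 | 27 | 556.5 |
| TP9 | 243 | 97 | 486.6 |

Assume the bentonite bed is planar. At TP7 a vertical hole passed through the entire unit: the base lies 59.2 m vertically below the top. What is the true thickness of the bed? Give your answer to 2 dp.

33.62 m

Let the plane be z = a·E + b·N + c.
TP8−TP7: 1a − 185b = 247.2;  TP9−TP7: −42a − 115b = 177.3.
Solving gives a = −0.55453, b = −1.33921.
|∇z| = √(a²+b²) = 1.44948, so dip δ = arctan(1.44948) = 55.40°.
True thickness = vertical thickness × cos δ = 59.2 × cos 55.40° = 33.62 m.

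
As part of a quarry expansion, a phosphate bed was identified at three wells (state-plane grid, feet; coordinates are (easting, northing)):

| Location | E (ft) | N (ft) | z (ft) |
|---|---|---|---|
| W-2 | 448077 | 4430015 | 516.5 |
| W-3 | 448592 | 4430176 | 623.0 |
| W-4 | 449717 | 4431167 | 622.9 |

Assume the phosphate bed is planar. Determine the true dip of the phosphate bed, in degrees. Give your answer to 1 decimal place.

Two edge vectors: W-2→W-3 = (515, 161, 106.5), W-2→W-4 = (1640, 1152, 106.4).
Normal n = (W-2→W-3) × (W-2→W-4) = (-105557.6, 119864, 329240).
So ∂z/∂E = −n_x/n_z = 0.32061 and ∂z/∂N = −n_y/n_z = −0.36406.
Gradient magnitude |∇z| = √(a² + b²) = √(0.10279 + 0.13254) = 0.48511.
True dip = arctan(0.48511) = 25.9°, dipping toward NW (azimuth ≈ 319°).

25.9°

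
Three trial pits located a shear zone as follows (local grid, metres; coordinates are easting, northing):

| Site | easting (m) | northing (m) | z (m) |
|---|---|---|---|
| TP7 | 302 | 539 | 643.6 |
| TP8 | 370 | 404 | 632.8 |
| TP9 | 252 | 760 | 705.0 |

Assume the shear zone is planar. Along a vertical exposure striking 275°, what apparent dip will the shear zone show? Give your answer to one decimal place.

Let the plane be z = a·easting + b·northing + c.
TP8−TP7: 68a − 135b = −10.8;  TP9−TP7: −50a + 221b = 61.4.
Solving gives a = 0.71300, b = 0.43914.
Unit vector along 275° is (sin 275°, cos 275°) = (-0.9962, 0.0872).
Slope in that direction = a·(-0.9962) + b·(0.0872) = −0.67201.
Apparent dip = arctan|0.67201| = 33.9° (true dip is 39.9°, so apparent ≤ true as expected).

33.9°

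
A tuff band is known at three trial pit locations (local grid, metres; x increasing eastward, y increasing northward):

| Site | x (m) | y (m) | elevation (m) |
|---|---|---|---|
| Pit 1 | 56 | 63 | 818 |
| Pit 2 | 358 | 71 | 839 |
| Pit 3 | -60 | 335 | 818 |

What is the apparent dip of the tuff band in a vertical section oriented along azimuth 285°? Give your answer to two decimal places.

Two edge vectors: Pit 1→Pit 2 = (302, 8, 21), Pit 1→Pit 3 = (-116, 272, 0).
Normal n = (Pit 1→Pit 2) × (Pit 1→Pit 3) = (-5712, -2436, 83072).
So ∂z/∂x = −n_x/n_z = 0.06876 and ∂z/∂y = −n_y/n_z = 0.02932.
Unit vector along 285° is (sin 285°, cos 285°) = (-0.9659, 0.2588).
Slope in that direction = a·(-0.9659) + b·(0.2588) = −0.05883.
Apparent dip = arctan|0.05883| = 3.37° (true dip is 4.3°, so apparent ≤ true as expected).

3.37°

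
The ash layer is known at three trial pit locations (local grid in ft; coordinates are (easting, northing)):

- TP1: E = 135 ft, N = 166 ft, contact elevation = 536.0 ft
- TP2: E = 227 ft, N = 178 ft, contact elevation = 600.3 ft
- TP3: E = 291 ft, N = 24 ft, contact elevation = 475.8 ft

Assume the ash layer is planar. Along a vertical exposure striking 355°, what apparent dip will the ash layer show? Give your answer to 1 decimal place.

Let the plane be z = a·E + b·N + c.
TP2−TP1: 92a + 12b = 64.3;  TP3−TP1: 156a − 142b = −60.2.
Solving gives a = 0.56295, b = 1.04239.
Unit vector along 355° is (sin 355°, cos 355°) = (-0.0872, 0.9962).
Slope in that direction = a·(-0.0872) + b·(0.9962) = 0.98936.
Apparent dip = arctan|0.98936| = 44.7° (true dip is 49.8°, so apparent ≤ true as expected).

44.7°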